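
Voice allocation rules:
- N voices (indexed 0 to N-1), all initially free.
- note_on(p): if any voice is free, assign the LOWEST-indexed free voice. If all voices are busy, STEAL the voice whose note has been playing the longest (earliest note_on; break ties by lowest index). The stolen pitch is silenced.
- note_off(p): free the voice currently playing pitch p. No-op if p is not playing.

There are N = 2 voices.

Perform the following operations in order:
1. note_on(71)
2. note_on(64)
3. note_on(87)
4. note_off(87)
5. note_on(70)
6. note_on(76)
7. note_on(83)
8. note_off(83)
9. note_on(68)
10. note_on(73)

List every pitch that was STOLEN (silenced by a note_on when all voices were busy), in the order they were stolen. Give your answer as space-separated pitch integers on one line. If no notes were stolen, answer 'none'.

Answer: 71 64 70 76

Derivation:
Op 1: note_on(71): voice 0 is free -> assigned | voices=[71 -]
Op 2: note_on(64): voice 1 is free -> assigned | voices=[71 64]
Op 3: note_on(87): all voices busy, STEAL voice 0 (pitch 71, oldest) -> assign | voices=[87 64]
Op 4: note_off(87): free voice 0 | voices=[- 64]
Op 5: note_on(70): voice 0 is free -> assigned | voices=[70 64]
Op 6: note_on(76): all voices busy, STEAL voice 1 (pitch 64, oldest) -> assign | voices=[70 76]
Op 7: note_on(83): all voices busy, STEAL voice 0 (pitch 70, oldest) -> assign | voices=[83 76]
Op 8: note_off(83): free voice 0 | voices=[- 76]
Op 9: note_on(68): voice 0 is free -> assigned | voices=[68 76]
Op 10: note_on(73): all voices busy, STEAL voice 1 (pitch 76, oldest) -> assign | voices=[68 73]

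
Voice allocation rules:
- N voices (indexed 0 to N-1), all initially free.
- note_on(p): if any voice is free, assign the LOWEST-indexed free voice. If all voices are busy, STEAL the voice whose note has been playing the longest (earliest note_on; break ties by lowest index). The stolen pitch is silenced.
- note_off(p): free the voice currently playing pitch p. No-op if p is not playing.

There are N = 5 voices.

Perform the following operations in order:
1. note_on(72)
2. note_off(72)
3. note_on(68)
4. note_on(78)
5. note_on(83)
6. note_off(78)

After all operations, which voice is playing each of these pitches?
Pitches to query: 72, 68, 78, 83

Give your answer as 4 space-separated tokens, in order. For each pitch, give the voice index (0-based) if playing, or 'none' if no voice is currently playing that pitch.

Answer: none 0 none 2

Derivation:
Op 1: note_on(72): voice 0 is free -> assigned | voices=[72 - - - -]
Op 2: note_off(72): free voice 0 | voices=[- - - - -]
Op 3: note_on(68): voice 0 is free -> assigned | voices=[68 - - - -]
Op 4: note_on(78): voice 1 is free -> assigned | voices=[68 78 - - -]
Op 5: note_on(83): voice 2 is free -> assigned | voices=[68 78 83 - -]
Op 6: note_off(78): free voice 1 | voices=[68 - 83 - -]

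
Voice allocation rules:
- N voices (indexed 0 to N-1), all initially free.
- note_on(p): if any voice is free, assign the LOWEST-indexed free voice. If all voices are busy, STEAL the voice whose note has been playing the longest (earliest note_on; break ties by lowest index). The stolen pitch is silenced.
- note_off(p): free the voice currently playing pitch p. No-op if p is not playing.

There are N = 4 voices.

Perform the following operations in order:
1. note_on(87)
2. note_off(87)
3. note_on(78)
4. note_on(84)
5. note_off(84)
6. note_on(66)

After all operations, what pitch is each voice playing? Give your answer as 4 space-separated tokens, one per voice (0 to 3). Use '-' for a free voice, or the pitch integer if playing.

Op 1: note_on(87): voice 0 is free -> assigned | voices=[87 - - -]
Op 2: note_off(87): free voice 0 | voices=[- - - -]
Op 3: note_on(78): voice 0 is free -> assigned | voices=[78 - - -]
Op 4: note_on(84): voice 1 is free -> assigned | voices=[78 84 - -]
Op 5: note_off(84): free voice 1 | voices=[78 - - -]
Op 6: note_on(66): voice 1 is free -> assigned | voices=[78 66 - -]

Answer: 78 66 - -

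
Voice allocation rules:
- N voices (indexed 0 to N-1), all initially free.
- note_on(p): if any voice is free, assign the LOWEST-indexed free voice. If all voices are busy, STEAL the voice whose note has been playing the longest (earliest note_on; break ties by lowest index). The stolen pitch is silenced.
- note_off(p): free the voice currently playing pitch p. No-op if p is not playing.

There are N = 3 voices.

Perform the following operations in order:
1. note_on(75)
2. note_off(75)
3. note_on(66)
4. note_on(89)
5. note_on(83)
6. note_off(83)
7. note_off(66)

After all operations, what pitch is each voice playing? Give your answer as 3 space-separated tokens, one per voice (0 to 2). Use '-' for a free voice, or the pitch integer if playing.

Answer: - 89 -

Derivation:
Op 1: note_on(75): voice 0 is free -> assigned | voices=[75 - -]
Op 2: note_off(75): free voice 0 | voices=[- - -]
Op 3: note_on(66): voice 0 is free -> assigned | voices=[66 - -]
Op 4: note_on(89): voice 1 is free -> assigned | voices=[66 89 -]
Op 5: note_on(83): voice 2 is free -> assigned | voices=[66 89 83]
Op 6: note_off(83): free voice 2 | voices=[66 89 -]
Op 7: note_off(66): free voice 0 | voices=[- 89 -]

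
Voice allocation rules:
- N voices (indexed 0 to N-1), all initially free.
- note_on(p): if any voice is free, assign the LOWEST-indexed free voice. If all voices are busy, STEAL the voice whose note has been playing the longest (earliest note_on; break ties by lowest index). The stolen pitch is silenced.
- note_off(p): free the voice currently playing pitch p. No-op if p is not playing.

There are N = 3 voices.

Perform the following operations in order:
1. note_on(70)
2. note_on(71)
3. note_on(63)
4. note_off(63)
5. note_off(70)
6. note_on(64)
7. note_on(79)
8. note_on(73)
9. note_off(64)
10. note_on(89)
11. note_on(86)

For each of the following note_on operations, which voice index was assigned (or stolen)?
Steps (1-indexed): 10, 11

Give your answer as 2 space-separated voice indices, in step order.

Op 1: note_on(70): voice 0 is free -> assigned | voices=[70 - -]
Op 2: note_on(71): voice 1 is free -> assigned | voices=[70 71 -]
Op 3: note_on(63): voice 2 is free -> assigned | voices=[70 71 63]
Op 4: note_off(63): free voice 2 | voices=[70 71 -]
Op 5: note_off(70): free voice 0 | voices=[- 71 -]
Op 6: note_on(64): voice 0 is free -> assigned | voices=[64 71 -]
Op 7: note_on(79): voice 2 is free -> assigned | voices=[64 71 79]
Op 8: note_on(73): all voices busy, STEAL voice 1 (pitch 71, oldest) -> assign | voices=[64 73 79]
Op 9: note_off(64): free voice 0 | voices=[- 73 79]
Op 10: note_on(89): voice 0 is free -> assigned | voices=[89 73 79]
Op 11: note_on(86): all voices busy, STEAL voice 2 (pitch 79, oldest) -> assign | voices=[89 73 86]

Answer: 0 2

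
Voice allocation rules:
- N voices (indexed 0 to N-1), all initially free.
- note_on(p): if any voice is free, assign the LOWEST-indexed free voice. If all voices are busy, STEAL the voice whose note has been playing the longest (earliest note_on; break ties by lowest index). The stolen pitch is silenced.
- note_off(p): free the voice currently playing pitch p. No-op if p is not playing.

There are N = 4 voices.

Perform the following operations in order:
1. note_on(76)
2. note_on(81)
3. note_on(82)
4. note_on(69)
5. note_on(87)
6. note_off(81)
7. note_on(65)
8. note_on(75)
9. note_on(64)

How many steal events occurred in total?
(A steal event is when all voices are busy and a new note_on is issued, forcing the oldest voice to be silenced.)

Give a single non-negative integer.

Op 1: note_on(76): voice 0 is free -> assigned | voices=[76 - - -]
Op 2: note_on(81): voice 1 is free -> assigned | voices=[76 81 - -]
Op 3: note_on(82): voice 2 is free -> assigned | voices=[76 81 82 -]
Op 4: note_on(69): voice 3 is free -> assigned | voices=[76 81 82 69]
Op 5: note_on(87): all voices busy, STEAL voice 0 (pitch 76, oldest) -> assign | voices=[87 81 82 69]
Op 6: note_off(81): free voice 1 | voices=[87 - 82 69]
Op 7: note_on(65): voice 1 is free -> assigned | voices=[87 65 82 69]
Op 8: note_on(75): all voices busy, STEAL voice 2 (pitch 82, oldest) -> assign | voices=[87 65 75 69]
Op 9: note_on(64): all voices busy, STEAL voice 3 (pitch 69, oldest) -> assign | voices=[87 65 75 64]

Answer: 3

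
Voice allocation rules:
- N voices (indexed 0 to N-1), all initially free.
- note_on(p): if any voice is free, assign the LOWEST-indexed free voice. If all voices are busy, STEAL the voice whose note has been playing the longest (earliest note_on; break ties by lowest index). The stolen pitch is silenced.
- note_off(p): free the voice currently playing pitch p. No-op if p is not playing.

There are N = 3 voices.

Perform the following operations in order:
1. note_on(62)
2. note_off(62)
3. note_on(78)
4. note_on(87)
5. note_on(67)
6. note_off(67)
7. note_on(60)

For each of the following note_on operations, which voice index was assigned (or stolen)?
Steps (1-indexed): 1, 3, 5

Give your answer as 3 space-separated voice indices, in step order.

Answer: 0 0 2

Derivation:
Op 1: note_on(62): voice 0 is free -> assigned | voices=[62 - -]
Op 2: note_off(62): free voice 0 | voices=[- - -]
Op 3: note_on(78): voice 0 is free -> assigned | voices=[78 - -]
Op 4: note_on(87): voice 1 is free -> assigned | voices=[78 87 -]
Op 5: note_on(67): voice 2 is free -> assigned | voices=[78 87 67]
Op 6: note_off(67): free voice 2 | voices=[78 87 -]
Op 7: note_on(60): voice 2 is free -> assigned | voices=[78 87 60]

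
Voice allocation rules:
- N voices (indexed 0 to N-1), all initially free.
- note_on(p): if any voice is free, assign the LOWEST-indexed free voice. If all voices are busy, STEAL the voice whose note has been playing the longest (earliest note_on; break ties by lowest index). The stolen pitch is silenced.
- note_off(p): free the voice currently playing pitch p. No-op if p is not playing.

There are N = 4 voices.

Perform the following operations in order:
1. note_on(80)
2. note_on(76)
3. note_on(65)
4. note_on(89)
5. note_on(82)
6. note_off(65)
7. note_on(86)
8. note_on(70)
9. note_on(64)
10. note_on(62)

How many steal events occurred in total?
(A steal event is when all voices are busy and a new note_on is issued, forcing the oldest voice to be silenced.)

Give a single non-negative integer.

Op 1: note_on(80): voice 0 is free -> assigned | voices=[80 - - -]
Op 2: note_on(76): voice 1 is free -> assigned | voices=[80 76 - -]
Op 3: note_on(65): voice 2 is free -> assigned | voices=[80 76 65 -]
Op 4: note_on(89): voice 3 is free -> assigned | voices=[80 76 65 89]
Op 5: note_on(82): all voices busy, STEAL voice 0 (pitch 80, oldest) -> assign | voices=[82 76 65 89]
Op 6: note_off(65): free voice 2 | voices=[82 76 - 89]
Op 7: note_on(86): voice 2 is free -> assigned | voices=[82 76 86 89]
Op 8: note_on(70): all voices busy, STEAL voice 1 (pitch 76, oldest) -> assign | voices=[82 70 86 89]
Op 9: note_on(64): all voices busy, STEAL voice 3 (pitch 89, oldest) -> assign | voices=[82 70 86 64]
Op 10: note_on(62): all voices busy, STEAL voice 0 (pitch 82, oldest) -> assign | voices=[62 70 86 64]

Answer: 4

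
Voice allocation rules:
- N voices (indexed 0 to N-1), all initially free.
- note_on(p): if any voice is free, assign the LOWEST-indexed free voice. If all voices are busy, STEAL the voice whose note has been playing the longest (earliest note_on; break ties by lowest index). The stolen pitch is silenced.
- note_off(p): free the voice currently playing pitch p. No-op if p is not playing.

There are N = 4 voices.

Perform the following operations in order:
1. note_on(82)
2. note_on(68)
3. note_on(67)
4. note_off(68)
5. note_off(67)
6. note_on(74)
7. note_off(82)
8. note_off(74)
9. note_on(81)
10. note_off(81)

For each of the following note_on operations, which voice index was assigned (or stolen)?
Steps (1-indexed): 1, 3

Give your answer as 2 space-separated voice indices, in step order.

Answer: 0 2

Derivation:
Op 1: note_on(82): voice 0 is free -> assigned | voices=[82 - - -]
Op 2: note_on(68): voice 1 is free -> assigned | voices=[82 68 - -]
Op 3: note_on(67): voice 2 is free -> assigned | voices=[82 68 67 -]
Op 4: note_off(68): free voice 1 | voices=[82 - 67 -]
Op 5: note_off(67): free voice 2 | voices=[82 - - -]
Op 6: note_on(74): voice 1 is free -> assigned | voices=[82 74 - -]
Op 7: note_off(82): free voice 0 | voices=[- 74 - -]
Op 8: note_off(74): free voice 1 | voices=[- - - -]
Op 9: note_on(81): voice 0 is free -> assigned | voices=[81 - - -]
Op 10: note_off(81): free voice 0 | voices=[- - - -]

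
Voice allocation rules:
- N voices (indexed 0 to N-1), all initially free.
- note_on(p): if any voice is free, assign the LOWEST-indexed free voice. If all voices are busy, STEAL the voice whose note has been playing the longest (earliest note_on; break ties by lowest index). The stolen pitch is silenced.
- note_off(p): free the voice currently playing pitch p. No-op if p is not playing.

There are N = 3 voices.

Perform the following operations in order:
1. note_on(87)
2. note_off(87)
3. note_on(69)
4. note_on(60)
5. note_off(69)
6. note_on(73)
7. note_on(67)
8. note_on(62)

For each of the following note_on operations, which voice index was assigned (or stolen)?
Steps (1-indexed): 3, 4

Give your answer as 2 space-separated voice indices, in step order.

Op 1: note_on(87): voice 0 is free -> assigned | voices=[87 - -]
Op 2: note_off(87): free voice 0 | voices=[- - -]
Op 3: note_on(69): voice 0 is free -> assigned | voices=[69 - -]
Op 4: note_on(60): voice 1 is free -> assigned | voices=[69 60 -]
Op 5: note_off(69): free voice 0 | voices=[- 60 -]
Op 6: note_on(73): voice 0 is free -> assigned | voices=[73 60 -]
Op 7: note_on(67): voice 2 is free -> assigned | voices=[73 60 67]
Op 8: note_on(62): all voices busy, STEAL voice 1 (pitch 60, oldest) -> assign | voices=[73 62 67]

Answer: 0 1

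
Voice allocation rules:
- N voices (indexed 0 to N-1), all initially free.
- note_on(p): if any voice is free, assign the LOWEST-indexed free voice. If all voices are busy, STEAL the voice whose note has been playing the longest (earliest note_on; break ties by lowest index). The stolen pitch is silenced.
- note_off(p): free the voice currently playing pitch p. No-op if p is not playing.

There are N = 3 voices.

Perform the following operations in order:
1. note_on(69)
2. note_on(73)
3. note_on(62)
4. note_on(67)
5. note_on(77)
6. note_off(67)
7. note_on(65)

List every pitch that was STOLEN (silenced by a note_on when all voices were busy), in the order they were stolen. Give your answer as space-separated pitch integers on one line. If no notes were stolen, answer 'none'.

Op 1: note_on(69): voice 0 is free -> assigned | voices=[69 - -]
Op 2: note_on(73): voice 1 is free -> assigned | voices=[69 73 -]
Op 3: note_on(62): voice 2 is free -> assigned | voices=[69 73 62]
Op 4: note_on(67): all voices busy, STEAL voice 0 (pitch 69, oldest) -> assign | voices=[67 73 62]
Op 5: note_on(77): all voices busy, STEAL voice 1 (pitch 73, oldest) -> assign | voices=[67 77 62]
Op 6: note_off(67): free voice 0 | voices=[- 77 62]
Op 7: note_on(65): voice 0 is free -> assigned | voices=[65 77 62]

Answer: 69 73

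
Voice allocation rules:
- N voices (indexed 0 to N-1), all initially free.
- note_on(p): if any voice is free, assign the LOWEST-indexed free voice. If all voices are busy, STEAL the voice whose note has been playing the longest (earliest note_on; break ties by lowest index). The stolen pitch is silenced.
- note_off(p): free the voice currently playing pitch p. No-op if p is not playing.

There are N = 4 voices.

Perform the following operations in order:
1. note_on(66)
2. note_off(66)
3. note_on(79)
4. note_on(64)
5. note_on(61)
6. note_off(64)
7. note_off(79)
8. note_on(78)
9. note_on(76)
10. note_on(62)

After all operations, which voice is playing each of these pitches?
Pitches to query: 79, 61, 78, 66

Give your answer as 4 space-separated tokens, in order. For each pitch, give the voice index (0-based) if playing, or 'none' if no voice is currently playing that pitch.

Answer: none 2 0 none

Derivation:
Op 1: note_on(66): voice 0 is free -> assigned | voices=[66 - - -]
Op 2: note_off(66): free voice 0 | voices=[- - - -]
Op 3: note_on(79): voice 0 is free -> assigned | voices=[79 - - -]
Op 4: note_on(64): voice 1 is free -> assigned | voices=[79 64 - -]
Op 5: note_on(61): voice 2 is free -> assigned | voices=[79 64 61 -]
Op 6: note_off(64): free voice 1 | voices=[79 - 61 -]
Op 7: note_off(79): free voice 0 | voices=[- - 61 -]
Op 8: note_on(78): voice 0 is free -> assigned | voices=[78 - 61 -]
Op 9: note_on(76): voice 1 is free -> assigned | voices=[78 76 61 -]
Op 10: note_on(62): voice 3 is free -> assigned | voices=[78 76 61 62]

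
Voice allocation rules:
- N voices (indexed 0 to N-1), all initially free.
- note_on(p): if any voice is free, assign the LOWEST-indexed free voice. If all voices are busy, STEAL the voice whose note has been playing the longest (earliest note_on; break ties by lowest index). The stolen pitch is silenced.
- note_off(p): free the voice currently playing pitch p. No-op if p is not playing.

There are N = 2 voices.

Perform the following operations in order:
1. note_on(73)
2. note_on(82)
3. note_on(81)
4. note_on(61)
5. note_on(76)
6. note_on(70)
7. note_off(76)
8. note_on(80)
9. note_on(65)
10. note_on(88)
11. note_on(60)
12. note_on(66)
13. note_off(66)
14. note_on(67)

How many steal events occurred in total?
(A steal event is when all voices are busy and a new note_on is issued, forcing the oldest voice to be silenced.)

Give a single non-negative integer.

Answer: 8

Derivation:
Op 1: note_on(73): voice 0 is free -> assigned | voices=[73 -]
Op 2: note_on(82): voice 1 is free -> assigned | voices=[73 82]
Op 3: note_on(81): all voices busy, STEAL voice 0 (pitch 73, oldest) -> assign | voices=[81 82]
Op 4: note_on(61): all voices busy, STEAL voice 1 (pitch 82, oldest) -> assign | voices=[81 61]
Op 5: note_on(76): all voices busy, STEAL voice 0 (pitch 81, oldest) -> assign | voices=[76 61]
Op 6: note_on(70): all voices busy, STEAL voice 1 (pitch 61, oldest) -> assign | voices=[76 70]
Op 7: note_off(76): free voice 0 | voices=[- 70]
Op 8: note_on(80): voice 0 is free -> assigned | voices=[80 70]
Op 9: note_on(65): all voices busy, STEAL voice 1 (pitch 70, oldest) -> assign | voices=[80 65]
Op 10: note_on(88): all voices busy, STEAL voice 0 (pitch 80, oldest) -> assign | voices=[88 65]
Op 11: note_on(60): all voices busy, STEAL voice 1 (pitch 65, oldest) -> assign | voices=[88 60]
Op 12: note_on(66): all voices busy, STEAL voice 0 (pitch 88, oldest) -> assign | voices=[66 60]
Op 13: note_off(66): free voice 0 | voices=[- 60]
Op 14: note_on(67): voice 0 is free -> assigned | voices=[67 60]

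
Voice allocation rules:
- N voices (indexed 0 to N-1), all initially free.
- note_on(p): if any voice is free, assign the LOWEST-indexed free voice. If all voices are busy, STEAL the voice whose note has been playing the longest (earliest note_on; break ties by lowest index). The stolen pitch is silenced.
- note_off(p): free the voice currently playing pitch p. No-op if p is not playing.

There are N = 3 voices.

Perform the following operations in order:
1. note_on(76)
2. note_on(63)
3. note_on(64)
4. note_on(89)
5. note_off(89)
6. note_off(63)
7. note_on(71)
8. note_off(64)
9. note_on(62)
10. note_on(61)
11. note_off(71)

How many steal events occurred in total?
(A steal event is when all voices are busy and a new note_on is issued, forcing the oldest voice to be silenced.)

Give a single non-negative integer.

Answer: 1

Derivation:
Op 1: note_on(76): voice 0 is free -> assigned | voices=[76 - -]
Op 2: note_on(63): voice 1 is free -> assigned | voices=[76 63 -]
Op 3: note_on(64): voice 2 is free -> assigned | voices=[76 63 64]
Op 4: note_on(89): all voices busy, STEAL voice 0 (pitch 76, oldest) -> assign | voices=[89 63 64]
Op 5: note_off(89): free voice 0 | voices=[- 63 64]
Op 6: note_off(63): free voice 1 | voices=[- - 64]
Op 7: note_on(71): voice 0 is free -> assigned | voices=[71 - 64]
Op 8: note_off(64): free voice 2 | voices=[71 - -]
Op 9: note_on(62): voice 1 is free -> assigned | voices=[71 62 -]
Op 10: note_on(61): voice 2 is free -> assigned | voices=[71 62 61]
Op 11: note_off(71): free voice 0 | voices=[- 62 61]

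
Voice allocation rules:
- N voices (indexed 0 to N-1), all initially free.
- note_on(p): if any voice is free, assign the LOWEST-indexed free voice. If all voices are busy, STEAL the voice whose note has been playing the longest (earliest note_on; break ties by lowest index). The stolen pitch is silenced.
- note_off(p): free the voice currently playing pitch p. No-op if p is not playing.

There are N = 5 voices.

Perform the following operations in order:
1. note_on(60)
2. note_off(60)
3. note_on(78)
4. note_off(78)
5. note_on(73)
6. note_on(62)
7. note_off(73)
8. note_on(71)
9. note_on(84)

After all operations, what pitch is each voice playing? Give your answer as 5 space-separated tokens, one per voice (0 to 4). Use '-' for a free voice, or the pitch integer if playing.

Answer: 71 62 84 - -

Derivation:
Op 1: note_on(60): voice 0 is free -> assigned | voices=[60 - - - -]
Op 2: note_off(60): free voice 0 | voices=[- - - - -]
Op 3: note_on(78): voice 0 is free -> assigned | voices=[78 - - - -]
Op 4: note_off(78): free voice 0 | voices=[- - - - -]
Op 5: note_on(73): voice 0 is free -> assigned | voices=[73 - - - -]
Op 6: note_on(62): voice 1 is free -> assigned | voices=[73 62 - - -]
Op 7: note_off(73): free voice 0 | voices=[- 62 - - -]
Op 8: note_on(71): voice 0 is free -> assigned | voices=[71 62 - - -]
Op 9: note_on(84): voice 2 is free -> assigned | voices=[71 62 84 - -]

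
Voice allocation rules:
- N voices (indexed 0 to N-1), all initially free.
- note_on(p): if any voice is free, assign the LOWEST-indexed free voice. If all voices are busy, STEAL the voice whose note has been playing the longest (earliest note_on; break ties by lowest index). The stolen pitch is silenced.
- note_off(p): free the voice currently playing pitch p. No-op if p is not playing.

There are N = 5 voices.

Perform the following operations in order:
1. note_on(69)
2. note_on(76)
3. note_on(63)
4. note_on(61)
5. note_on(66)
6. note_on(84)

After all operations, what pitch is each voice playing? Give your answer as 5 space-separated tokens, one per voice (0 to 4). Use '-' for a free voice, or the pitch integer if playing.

Answer: 84 76 63 61 66

Derivation:
Op 1: note_on(69): voice 0 is free -> assigned | voices=[69 - - - -]
Op 2: note_on(76): voice 1 is free -> assigned | voices=[69 76 - - -]
Op 3: note_on(63): voice 2 is free -> assigned | voices=[69 76 63 - -]
Op 4: note_on(61): voice 3 is free -> assigned | voices=[69 76 63 61 -]
Op 5: note_on(66): voice 4 is free -> assigned | voices=[69 76 63 61 66]
Op 6: note_on(84): all voices busy, STEAL voice 0 (pitch 69, oldest) -> assign | voices=[84 76 63 61 66]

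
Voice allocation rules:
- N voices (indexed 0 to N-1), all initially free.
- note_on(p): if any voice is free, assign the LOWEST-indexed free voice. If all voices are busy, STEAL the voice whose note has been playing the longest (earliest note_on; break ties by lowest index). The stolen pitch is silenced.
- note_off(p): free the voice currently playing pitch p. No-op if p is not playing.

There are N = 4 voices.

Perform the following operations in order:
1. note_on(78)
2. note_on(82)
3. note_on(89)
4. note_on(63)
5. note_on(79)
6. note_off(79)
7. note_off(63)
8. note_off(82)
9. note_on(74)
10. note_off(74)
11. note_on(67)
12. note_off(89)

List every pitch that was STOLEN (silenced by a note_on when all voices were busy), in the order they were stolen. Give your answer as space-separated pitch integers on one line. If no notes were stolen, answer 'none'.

Answer: 78

Derivation:
Op 1: note_on(78): voice 0 is free -> assigned | voices=[78 - - -]
Op 2: note_on(82): voice 1 is free -> assigned | voices=[78 82 - -]
Op 3: note_on(89): voice 2 is free -> assigned | voices=[78 82 89 -]
Op 4: note_on(63): voice 3 is free -> assigned | voices=[78 82 89 63]
Op 5: note_on(79): all voices busy, STEAL voice 0 (pitch 78, oldest) -> assign | voices=[79 82 89 63]
Op 6: note_off(79): free voice 0 | voices=[- 82 89 63]
Op 7: note_off(63): free voice 3 | voices=[- 82 89 -]
Op 8: note_off(82): free voice 1 | voices=[- - 89 -]
Op 9: note_on(74): voice 0 is free -> assigned | voices=[74 - 89 -]
Op 10: note_off(74): free voice 0 | voices=[- - 89 -]
Op 11: note_on(67): voice 0 is free -> assigned | voices=[67 - 89 -]
Op 12: note_off(89): free voice 2 | voices=[67 - - -]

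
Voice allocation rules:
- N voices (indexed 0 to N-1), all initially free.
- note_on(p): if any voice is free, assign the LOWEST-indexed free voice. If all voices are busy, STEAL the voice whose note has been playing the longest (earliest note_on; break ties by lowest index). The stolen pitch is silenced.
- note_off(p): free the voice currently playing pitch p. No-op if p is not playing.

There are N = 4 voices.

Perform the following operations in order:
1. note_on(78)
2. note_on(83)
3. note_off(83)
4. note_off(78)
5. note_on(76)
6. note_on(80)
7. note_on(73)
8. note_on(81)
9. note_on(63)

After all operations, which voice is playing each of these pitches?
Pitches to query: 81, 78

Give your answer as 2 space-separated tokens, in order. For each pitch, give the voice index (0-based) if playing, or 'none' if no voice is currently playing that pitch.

Answer: 3 none

Derivation:
Op 1: note_on(78): voice 0 is free -> assigned | voices=[78 - - -]
Op 2: note_on(83): voice 1 is free -> assigned | voices=[78 83 - -]
Op 3: note_off(83): free voice 1 | voices=[78 - - -]
Op 4: note_off(78): free voice 0 | voices=[- - - -]
Op 5: note_on(76): voice 0 is free -> assigned | voices=[76 - - -]
Op 6: note_on(80): voice 1 is free -> assigned | voices=[76 80 - -]
Op 7: note_on(73): voice 2 is free -> assigned | voices=[76 80 73 -]
Op 8: note_on(81): voice 3 is free -> assigned | voices=[76 80 73 81]
Op 9: note_on(63): all voices busy, STEAL voice 0 (pitch 76, oldest) -> assign | voices=[63 80 73 81]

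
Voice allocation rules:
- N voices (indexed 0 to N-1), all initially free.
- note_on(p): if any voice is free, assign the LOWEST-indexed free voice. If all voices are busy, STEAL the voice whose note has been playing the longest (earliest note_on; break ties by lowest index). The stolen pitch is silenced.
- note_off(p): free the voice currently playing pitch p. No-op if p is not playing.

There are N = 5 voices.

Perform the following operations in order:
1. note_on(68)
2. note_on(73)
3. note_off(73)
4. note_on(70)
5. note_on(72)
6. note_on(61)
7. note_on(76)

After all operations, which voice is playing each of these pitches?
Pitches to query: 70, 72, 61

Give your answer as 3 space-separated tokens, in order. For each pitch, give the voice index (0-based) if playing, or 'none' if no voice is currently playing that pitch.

Op 1: note_on(68): voice 0 is free -> assigned | voices=[68 - - - -]
Op 2: note_on(73): voice 1 is free -> assigned | voices=[68 73 - - -]
Op 3: note_off(73): free voice 1 | voices=[68 - - - -]
Op 4: note_on(70): voice 1 is free -> assigned | voices=[68 70 - - -]
Op 5: note_on(72): voice 2 is free -> assigned | voices=[68 70 72 - -]
Op 6: note_on(61): voice 3 is free -> assigned | voices=[68 70 72 61 -]
Op 7: note_on(76): voice 4 is free -> assigned | voices=[68 70 72 61 76]

Answer: 1 2 3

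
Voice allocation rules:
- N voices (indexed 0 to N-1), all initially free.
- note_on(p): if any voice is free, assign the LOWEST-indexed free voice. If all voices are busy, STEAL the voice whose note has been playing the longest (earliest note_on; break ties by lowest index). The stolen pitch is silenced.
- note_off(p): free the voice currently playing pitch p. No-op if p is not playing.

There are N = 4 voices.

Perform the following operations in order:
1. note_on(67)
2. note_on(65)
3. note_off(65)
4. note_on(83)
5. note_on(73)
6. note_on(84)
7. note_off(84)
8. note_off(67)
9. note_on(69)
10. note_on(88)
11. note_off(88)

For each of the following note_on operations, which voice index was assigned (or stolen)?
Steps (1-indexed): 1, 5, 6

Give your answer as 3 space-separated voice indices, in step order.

Answer: 0 2 3

Derivation:
Op 1: note_on(67): voice 0 is free -> assigned | voices=[67 - - -]
Op 2: note_on(65): voice 1 is free -> assigned | voices=[67 65 - -]
Op 3: note_off(65): free voice 1 | voices=[67 - - -]
Op 4: note_on(83): voice 1 is free -> assigned | voices=[67 83 - -]
Op 5: note_on(73): voice 2 is free -> assigned | voices=[67 83 73 -]
Op 6: note_on(84): voice 3 is free -> assigned | voices=[67 83 73 84]
Op 7: note_off(84): free voice 3 | voices=[67 83 73 -]
Op 8: note_off(67): free voice 0 | voices=[- 83 73 -]
Op 9: note_on(69): voice 0 is free -> assigned | voices=[69 83 73 -]
Op 10: note_on(88): voice 3 is free -> assigned | voices=[69 83 73 88]
Op 11: note_off(88): free voice 3 | voices=[69 83 73 -]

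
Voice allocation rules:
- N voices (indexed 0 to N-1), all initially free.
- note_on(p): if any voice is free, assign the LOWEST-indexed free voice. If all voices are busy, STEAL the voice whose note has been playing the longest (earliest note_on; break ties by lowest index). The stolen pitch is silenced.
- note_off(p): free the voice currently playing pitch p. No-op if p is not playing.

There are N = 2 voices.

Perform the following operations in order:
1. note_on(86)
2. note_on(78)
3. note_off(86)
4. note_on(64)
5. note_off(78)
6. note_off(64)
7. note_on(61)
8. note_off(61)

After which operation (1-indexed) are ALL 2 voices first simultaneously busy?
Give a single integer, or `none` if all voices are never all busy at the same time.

Answer: 2

Derivation:
Op 1: note_on(86): voice 0 is free -> assigned | voices=[86 -]
Op 2: note_on(78): voice 1 is free -> assigned | voices=[86 78]
Op 3: note_off(86): free voice 0 | voices=[- 78]
Op 4: note_on(64): voice 0 is free -> assigned | voices=[64 78]
Op 5: note_off(78): free voice 1 | voices=[64 -]
Op 6: note_off(64): free voice 0 | voices=[- -]
Op 7: note_on(61): voice 0 is free -> assigned | voices=[61 -]
Op 8: note_off(61): free voice 0 | voices=[- -]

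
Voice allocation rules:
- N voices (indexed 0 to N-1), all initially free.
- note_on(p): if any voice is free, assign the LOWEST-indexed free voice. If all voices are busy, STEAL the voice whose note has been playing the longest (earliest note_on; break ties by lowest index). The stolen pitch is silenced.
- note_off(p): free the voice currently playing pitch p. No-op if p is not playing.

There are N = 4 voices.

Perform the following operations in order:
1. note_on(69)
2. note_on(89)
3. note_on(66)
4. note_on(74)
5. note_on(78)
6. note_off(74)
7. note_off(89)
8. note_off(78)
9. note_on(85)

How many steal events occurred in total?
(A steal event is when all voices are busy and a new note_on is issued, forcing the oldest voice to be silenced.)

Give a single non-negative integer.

Op 1: note_on(69): voice 0 is free -> assigned | voices=[69 - - -]
Op 2: note_on(89): voice 1 is free -> assigned | voices=[69 89 - -]
Op 3: note_on(66): voice 2 is free -> assigned | voices=[69 89 66 -]
Op 4: note_on(74): voice 3 is free -> assigned | voices=[69 89 66 74]
Op 5: note_on(78): all voices busy, STEAL voice 0 (pitch 69, oldest) -> assign | voices=[78 89 66 74]
Op 6: note_off(74): free voice 3 | voices=[78 89 66 -]
Op 7: note_off(89): free voice 1 | voices=[78 - 66 -]
Op 8: note_off(78): free voice 0 | voices=[- - 66 -]
Op 9: note_on(85): voice 0 is free -> assigned | voices=[85 - 66 -]

Answer: 1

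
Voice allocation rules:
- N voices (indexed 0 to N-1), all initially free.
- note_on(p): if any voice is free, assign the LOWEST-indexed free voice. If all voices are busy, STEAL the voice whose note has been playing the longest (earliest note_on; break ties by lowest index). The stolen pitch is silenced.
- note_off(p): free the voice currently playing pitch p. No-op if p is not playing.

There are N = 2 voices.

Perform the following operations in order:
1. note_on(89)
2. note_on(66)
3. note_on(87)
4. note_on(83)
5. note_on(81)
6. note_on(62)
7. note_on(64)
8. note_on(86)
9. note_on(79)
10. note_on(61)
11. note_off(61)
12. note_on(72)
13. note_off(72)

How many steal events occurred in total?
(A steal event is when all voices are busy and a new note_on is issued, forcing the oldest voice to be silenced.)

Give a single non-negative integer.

Op 1: note_on(89): voice 0 is free -> assigned | voices=[89 -]
Op 2: note_on(66): voice 1 is free -> assigned | voices=[89 66]
Op 3: note_on(87): all voices busy, STEAL voice 0 (pitch 89, oldest) -> assign | voices=[87 66]
Op 4: note_on(83): all voices busy, STEAL voice 1 (pitch 66, oldest) -> assign | voices=[87 83]
Op 5: note_on(81): all voices busy, STEAL voice 0 (pitch 87, oldest) -> assign | voices=[81 83]
Op 6: note_on(62): all voices busy, STEAL voice 1 (pitch 83, oldest) -> assign | voices=[81 62]
Op 7: note_on(64): all voices busy, STEAL voice 0 (pitch 81, oldest) -> assign | voices=[64 62]
Op 8: note_on(86): all voices busy, STEAL voice 1 (pitch 62, oldest) -> assign | voices=[64 86]
Op 9: note_on(79): all voices busy, STEAL voice 0 (pitch 64, oldest) -> assign | voices=[79 86]
Op 10: note_on(61): all voices busy, STEAL voice 1 (pitch 86, oldest) -> assign | voices=[79 61]
Op 11: note_off(61): free voice 1 | voices=[79 -]
Op 12: note_on(72): voice 1 is free -> assigned | voices=[79 72]
Op 13: note_off(72): free voice 1 | voices=[79 -]

Answer: 8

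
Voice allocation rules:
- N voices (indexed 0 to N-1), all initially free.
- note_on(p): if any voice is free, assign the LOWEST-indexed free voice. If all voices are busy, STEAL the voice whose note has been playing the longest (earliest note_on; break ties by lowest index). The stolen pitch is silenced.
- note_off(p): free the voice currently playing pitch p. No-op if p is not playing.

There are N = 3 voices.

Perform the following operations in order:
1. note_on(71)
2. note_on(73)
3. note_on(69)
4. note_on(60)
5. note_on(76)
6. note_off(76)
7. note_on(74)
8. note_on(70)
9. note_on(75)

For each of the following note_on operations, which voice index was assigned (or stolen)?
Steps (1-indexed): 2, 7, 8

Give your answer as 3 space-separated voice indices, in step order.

Op 1: note_on(71): voice 0 is free -> assigned | voices=[71 - -]
Op 2: note_on(73): voice 1 is free -> assigned | voices=[71 73 -]
Op 3: note_on(69): voice 2 is free -> assigned | voices=[71 73 69]
Op 4: note_on(60): all voices busy, STEAL voice 0 (pitch 71, oldest) -> assign | voices=[60 73 69]
Op 5: note_on(76): all voices busy, STEAL voice 1 (pitch 73, oldest) -> assign | voices=[60 76 69]
Op 6: note_off(76): free voice 1 | voices=[60 - 69]
Op 7: note_on(74): voice 1 is free -> assigned | voices=[60 74 69]
Op 8: note_on(70): all voices busy, STEAL voice 2 (pitch 69, oldest) -> assign | voices=[60 74 70]
Op 9: note_on(75): all voices busy, STEAL voice 0 (pitch 60, oldest) -> assign | voices=[75 74 70]

Answer: 1 1 2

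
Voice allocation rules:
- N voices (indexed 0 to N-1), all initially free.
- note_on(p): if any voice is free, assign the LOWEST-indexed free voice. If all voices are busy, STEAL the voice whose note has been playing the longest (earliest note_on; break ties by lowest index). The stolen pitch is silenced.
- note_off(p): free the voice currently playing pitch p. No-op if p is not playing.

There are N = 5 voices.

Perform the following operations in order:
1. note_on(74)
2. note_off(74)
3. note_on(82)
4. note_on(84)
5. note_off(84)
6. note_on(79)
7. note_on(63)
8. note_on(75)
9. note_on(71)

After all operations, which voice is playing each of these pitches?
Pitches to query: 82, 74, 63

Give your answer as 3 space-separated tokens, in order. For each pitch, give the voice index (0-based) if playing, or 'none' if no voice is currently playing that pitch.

Op 1: note_on(74): voice 0 is free -> assigned | voices=[74 - - - -]
Op 2: note_off(74): free voice 0 | voices=[- - - - -]
Op 3: note_on(82): voice 0 is free -> assigned | voices=[82 - - - -]
Op 4: note_on(84): voice 1 is free -> assigned | voices=[82 84 - - -]
Op 5: note_off(84): free voice 1 | voices=[82 - - - -]
Op 6: note_on(79): voice 1 is free -> assigned | voices=[82 79 - - -]
Op 7: note_on(63): voice 2 is free -> assigned | voices=[82 79 63 - -]
Op 8: note_on(75): voice 3 is free -> assigned | voices=[82 79 63 75 -]
Op 9: note_on(71): voice 4 is free -> assigned | voices=[82 79 63 75 71]

Answer: 0 none 2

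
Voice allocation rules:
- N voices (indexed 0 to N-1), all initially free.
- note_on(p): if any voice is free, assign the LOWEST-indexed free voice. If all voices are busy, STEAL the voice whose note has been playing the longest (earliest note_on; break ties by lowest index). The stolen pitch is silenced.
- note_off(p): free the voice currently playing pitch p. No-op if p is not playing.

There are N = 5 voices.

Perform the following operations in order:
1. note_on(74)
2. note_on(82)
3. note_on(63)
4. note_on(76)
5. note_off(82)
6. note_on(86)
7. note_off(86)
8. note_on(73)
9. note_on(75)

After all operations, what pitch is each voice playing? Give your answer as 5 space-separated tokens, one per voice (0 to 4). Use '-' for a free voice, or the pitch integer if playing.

Op 1: note_on(74): voice 0 is free -> assigned | voices=[74 - - - -]
Op 2: note_on(82): voice 1 is free -> assigned | voices=[74 82 - - -]
Op 3: note_on(63): voice 2 is free -> assigned | voices=[74 82 63 - -]
Op 4: note_on(76): voice 3 is free -> assigned | voices=[74 82 63 76 -]
Op 5: note_off(82): free voice 1 | voices=[74 - 63 76 -]
Op 6: note_on(86): voice 1 is free -> assigned | voices=[74 86 63 76 -]
Op 7: note_off(86): free voice 1 | voices=[74 - 63 76 -]
Op 8: note_on(73): voice 1 is free -> assigned | voices=[74 73 63 76 -]
Op 9: note_on(75): voice 4 is free -> assigned | voices=[74 73 63 76 75]

Answer: 74 73 63 76 75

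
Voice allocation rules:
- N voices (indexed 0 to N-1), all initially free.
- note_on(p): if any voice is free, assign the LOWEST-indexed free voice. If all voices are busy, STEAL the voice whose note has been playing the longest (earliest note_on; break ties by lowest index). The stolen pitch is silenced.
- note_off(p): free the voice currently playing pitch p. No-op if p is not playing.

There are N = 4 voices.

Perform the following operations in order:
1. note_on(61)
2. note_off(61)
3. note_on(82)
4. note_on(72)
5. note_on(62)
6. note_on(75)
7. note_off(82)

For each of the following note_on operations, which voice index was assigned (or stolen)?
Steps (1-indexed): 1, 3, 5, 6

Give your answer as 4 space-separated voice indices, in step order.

Answer: 0 0 2 3

Derivation:
Op 1: note_on(61): voice 0 is free -> assigned | voices=[61 - - -]
Op 2: note_off(61): free voice 0 | voices=[- - - -]
Op 3: note_on(82): voice 0 is free -> assigned | voices=[82 - - -]
Op 4: note_on(72): voice 1 is free -> assigned | voices=[82 72 - -]
Op 5: note_on(62): voice 2 is free -> assigned | voices=[82 72 62 -]
Op 6: note_on(75): voice 3 is free -> assigned | voices=[82 72 62 75]
Op 7: note_off(82): free voice 0 | voices=[- 72 62 75]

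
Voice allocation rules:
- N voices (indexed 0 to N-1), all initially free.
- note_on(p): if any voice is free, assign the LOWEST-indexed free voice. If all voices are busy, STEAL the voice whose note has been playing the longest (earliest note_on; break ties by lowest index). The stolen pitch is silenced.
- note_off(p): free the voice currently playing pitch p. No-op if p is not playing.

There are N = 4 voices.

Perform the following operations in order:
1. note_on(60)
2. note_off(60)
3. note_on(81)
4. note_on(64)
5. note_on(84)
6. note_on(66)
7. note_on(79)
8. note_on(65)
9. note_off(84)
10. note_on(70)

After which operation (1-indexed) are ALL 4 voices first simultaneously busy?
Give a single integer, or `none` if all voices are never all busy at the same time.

Op 1: note_on(60): voice 0 is free -> assigned | voices=[60 - - -]
Op 2: note_off(60): free voice 0 | voices=[- - - -]
Op 3: note_on(81): voice 0 is free -> assigned | voices=[81 - - -]
Op 4: note_on(64): voice 1 is free -> assigned | voices=[81 64 - -]
Op 5: note_on(84): voice 2 is free -> assigned | voices=[81 64 84 -]
Op 6: note_on(66): voice 3 is free -> assigned | voices=[81 64 84 66]
Op 7: note_on(79): all voices busy, STEAL voice 0 (pitch 81, oldest) -> assign | voices=[79 64 84 66]
Op 8: note_on(65): all voices busy, STEAL voice 1 (pitch 64, oldest) -> assign | voices=[79 65 84 66]
Op 9: note_off(84): free voice 2 | voices=[79 65 - 66]
Op 10: note_on(70): voice 2 is free -> assigned | voices=[79 65 70 66]

Answer: 6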